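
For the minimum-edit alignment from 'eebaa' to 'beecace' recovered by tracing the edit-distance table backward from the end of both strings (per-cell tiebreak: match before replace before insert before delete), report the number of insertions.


Edit distance = 4. Backtracking from cell (5, 7) with preference match > replace > insert > delete,
then listing the resulting alignment 'eebaa' -> 'beecace' left to right:
  Step 1: insert 'b' [insertion #1]
  Step 2: keep 'e'
  Step 3: keep 'e'
  Step 4: replace b->c
  Step 5: keep 'a'
  Step 6: insert 'c' [insertion #2]
  Step 7: replace a->e
Total insertions: 2

2


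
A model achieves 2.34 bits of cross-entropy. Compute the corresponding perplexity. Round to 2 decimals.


Perplexity formula: PP = 2^H
H = 2.34
PP = 2^2.34
Decompose: 2^2.34 = 2^2 * 2^0.34
2^2 = 4, 2^0.34 ~ 1.2657566
PP ~ 4 * 1.2657566 = 5.0630264
Rounded to 2 decimals: 5.06

5.06


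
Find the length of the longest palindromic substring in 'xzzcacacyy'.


Scanning 'xzzcacacyy' for palindromic substrings.
Substring at positions 3-7: 'cacac'.
Check: reverse('cacac') = 'cacac' -> palindrome confirmed.
Neighbouring characters ('z' / 'y') break symmetry, so it cannot extend further.
No longer palindromic substring exists; longest length = 5

5


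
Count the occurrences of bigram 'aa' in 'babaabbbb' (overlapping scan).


Scanning 'babaabbbb' for bigram 'aa':
  Position 0: 'ba' -> no
  Position 1: 'ab' -> no
  Position 2: 'ba' -> no
  Position 3: 'aa' -> MATCH
  Position 4: 'ab' -> no
  Position 5: 'bb' -> no
  Position 6: 'bb' -> no
  Position 7: 'bb' -> no
Total matches: 1

1


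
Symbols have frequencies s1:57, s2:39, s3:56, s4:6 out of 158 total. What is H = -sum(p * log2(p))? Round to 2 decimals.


Computing entropy H = -sum(p_i * log2(p_i)):
  s1: p = 57/158 = 0.3608, -p*log2(p) = 0.5306
  s2: p = 39/158 = 0.2468, -p*log2(p) = 0.4982
  s3: p = 56/158 = 0.3544, -p*log2(p) = 0.5304
  s4: p = 6/158 = 0.0380, -p*log2(p) = 0.1792
H = sum of terms = 1.7384
Rounded to 2 decimals: 1.74

1.74


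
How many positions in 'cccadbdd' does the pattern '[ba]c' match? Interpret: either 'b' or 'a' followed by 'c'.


Pattern: [ba]c means either 'b' or 'a' followed by 'c'.
Scanning 'cccadbdd' position-by-position:
  Pos 0: window 'cc' -> no
  Pos 1: window 'cc' -> no
  Pos 2: window 'ca' -> no
  Pos 3: window 'ad' -> no
  Pos 4: window 'db' -> no
  Pos 5: window 'bd' -> no
  Pos 6: window 'dd' -> no
  Pos 7: window 'd' -> no
Total matches: 0

0


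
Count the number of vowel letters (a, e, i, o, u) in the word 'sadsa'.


Scanning each character of 'sadsa':
  Position 1: 's' -> consonant (running count: 0)
  Position 2: 'a' -> vowel (running count: 1)
  Position 3: 'd' -> consonant (running count: 1)
  Position 4: 's' -> consonant (running count: 1)
  Position 5: 'a' -> vowel (running count: 2)
Total vowels: 2

2


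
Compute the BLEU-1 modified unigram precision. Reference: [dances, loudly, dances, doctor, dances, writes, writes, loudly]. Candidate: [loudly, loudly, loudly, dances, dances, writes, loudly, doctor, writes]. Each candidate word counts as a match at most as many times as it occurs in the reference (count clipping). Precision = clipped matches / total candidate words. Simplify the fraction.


Reference word counts: {'dances': 3, 'doctor': 1, 'loudly': 2, 'writes': 2}
Checking each candidate word (with clipping):
  'loudly' -> in reference (ref count 2, used 1/2) -> match (matches: 1)
  'loudly' -> in reference (ref count 2, used 2/2) -> match (matches: 2)
  'loudly' -> ref count 2 already used up (2/2) -> clipped, no match (matches: 2)
  'dances' -> in reference (ref count 3, used 1/3) -> match (matches: 3)
  'dances' -> in reference (ref count 3, used 2/3) -> match (matches: 4)
  'writes' -> in reference (ref count 2, used 1/2) -> match (matches: 5)
  'loudly' -> ref count 2 already used up (2/2) -> clipped, no match (matches: 5)
  'doctor' -> in reference (ref count 1, used 1/1) -> match (matches: 6)
  'writes' -> in reference (ref count 2, used 2/2) -> match (matches: 7)
Clipped matches: 7, Candidate length: 9
Precision = 7/9

7/9


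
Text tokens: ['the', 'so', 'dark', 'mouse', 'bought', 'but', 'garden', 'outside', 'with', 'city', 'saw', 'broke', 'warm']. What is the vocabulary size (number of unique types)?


Listing all tokens and tracking unique types:
  Token 1: 'the' -> NEW (unique so far: 1)
  Token 2: 'so' -> NEW (unique so far: 2)
  Token 3: 'dark' -> NEW (unique so far: 3)
  Token 4: 'mouse' -> NEW (unique so far: 4)
  Token 5: 'bought' -> NEW (unique so far: 5)
  Token 6: 'but' -> NEW (unique so far: 6)
  Token 7: 'garden' -> NEW (unique so far: 7)
  Token 8: 'outside' -> NEW (unique so far: 8)
  Token 9: 'with' -> NEW (unique so far: 9)
  Token 10: 'city' -> NEW (unique so far: 10)
  Token 11: 'saw' -> NEW (unique so far: 11)
  Token 12: 'broke' -> NEW (unique so far: 12)
  Token 13: 'warm' -> NEW (unique so far: 13)
Unique types: ('bought', 'broke', 'but', 'city', 'dark', 'garden', 'mouse', 'outside', 'saw', 'so', 'the', 'warm', 'with')
Vocabulary size: 13

13


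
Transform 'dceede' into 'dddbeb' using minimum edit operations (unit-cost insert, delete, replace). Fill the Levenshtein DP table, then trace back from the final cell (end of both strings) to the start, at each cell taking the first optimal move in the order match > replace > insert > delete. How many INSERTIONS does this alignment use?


Edit distance = 5. Backtracking from cell (6, 6) with preference match > replace > insert > delete,
then listing the resulting alignment 'dceede' -> 'dddbeb' left to right:
  Step 1: keep 'd'
  Step 2: replace c->d
  Step 3: replace e->d
  Step 4: replace e->b
  Step 5: replace d->e
  Step 6: replace e->b
Total insertions: 0

0


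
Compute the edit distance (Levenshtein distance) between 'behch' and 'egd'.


Building DP table for s1='behch' (len 5) and s2='egd' (len 3):
       e  g  d
    0  1  2  3
  b 1  1  2  3
  e 2  1  2  3
  h 3  2  2  3
  c 4  3  3  3
  h 5  4  4  4
Edit distance = dp[5][3] = 4

4


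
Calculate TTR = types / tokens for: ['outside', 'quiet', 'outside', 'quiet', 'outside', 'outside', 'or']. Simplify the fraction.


Tokens: 7
Unique types: ('or', 'outside', 'quiet') = 3
TTR = 3/7
Already in lowest terms.

3/7


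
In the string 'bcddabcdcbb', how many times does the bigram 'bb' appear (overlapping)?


Scanning 'bcddabcdcbb' for bigram 'bb':
  Position 0: 'bc' -> no
  Position 1: 'cd' -> no
  Position 2: 'dd' -> no
  Position 3: 'da' -> no
  Position 4: 'ab' -> no
  Position 5: 'bc' -> no
  Position 6: 'cd' -> no
  Position 7: 'dc' -> no
  Position 8: 'cb' -> no
  Position 9: 'bb' -> MATCH
Total matches: 1

1


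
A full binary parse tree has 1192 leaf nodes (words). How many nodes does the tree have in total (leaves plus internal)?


Leaf nodes (terminals): 1192
Internal nodes = n - 1 = 1192 - 1 = 1191
Total = leaves + internal = 1192 + 1191 = 2383

2383


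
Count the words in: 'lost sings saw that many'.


Counting words by splitting on spaces:
  Word 1: 'lost'
  Word 2: 'sings'
  Word 3: 'saw'
  Word 4: 'that'
  Word 5: 'many'
Total words: 5

5


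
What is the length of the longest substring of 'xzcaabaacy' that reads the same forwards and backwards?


Scanning 'xzcaabaacy' for palindromic substrings.
Substring at positions 2-8: 'caabaac'.
Check: reverse('caabaac') = 'caabaac' -> palindrome confirmed.
Neighbouring characters ('z' / 'y') break symmetry, so it cannot extend further.
No longer palindromic substring exists; longest length = 7

7


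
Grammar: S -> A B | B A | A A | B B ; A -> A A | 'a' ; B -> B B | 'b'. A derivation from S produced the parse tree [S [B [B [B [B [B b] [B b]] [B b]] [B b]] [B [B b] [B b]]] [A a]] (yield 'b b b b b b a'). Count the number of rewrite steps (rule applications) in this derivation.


Every bracketed nonterminal node [X ...] in the tree is produced by exactly one rule application.
Reading the tree off as a leftmost derivation:
  Step 1: S  =>  B A   (applied S -> B A)
  Step 2: B A  =>  B B A   (applied B -> B B)
  Step 3: B B A  =>  B B B A   (applied B -> B B)
  Step 4: B B B A  =>  B B B B A   (applied B -> B B)
  Step 5: B B B B A  =>  B B B B B A   (applied B -> B B)
  Step 6: B B B B B A  =>  b B B B B A   (applied B -> b)
  Step 7: b B B B B A  =>  b b B B B A   (applied B -> b)
  Step 8: b b B B B A  =>  b b b B B A   (applied B -> b)
  Step 9: b b b B B A  =>  b b b b B A   (applied B -> b)
  Step 10: b b b b B A  =>  b b b b B B A   (applied B -> B B)
  Step 11: b b b b B B A  =>  b b b b b B A   (applied B -> b)
  Step 12: b b b b b B A  =>  b b b b b b A   (applied B -> b)
  Step 13: b b b b b b A  =>  b b b b b b a   (applied A -> a)
Final yield: b b b b b b a
Total rewrite steps: 13

13


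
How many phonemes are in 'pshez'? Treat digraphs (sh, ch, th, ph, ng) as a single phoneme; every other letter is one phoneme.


Parsing 'pshez' greedily, digraphs first:
  'p' -> consonant phoneme (phonemes so far: 1)
  'sh' -> digraph (1 consonant phoneme) (phonemes so far: 2)
  'e' -> vowel phoneme (phonemes so far: 3)
  'z' -> consonant phoneme (phonemes so far: 4)
Total phonemes: 4

4


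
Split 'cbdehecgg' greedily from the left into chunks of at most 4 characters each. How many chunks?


'cbdehecgg' has 9 characters.
Chunking with max size 4:
  Chunk 1: 'cbde' (positions 0-3)
  Chunk 2: 'hecg' (positions 4-7)
  Chunk 3: 'g' (positions 8-8)
Total chunks: ceil(9 / 4) = 3

3


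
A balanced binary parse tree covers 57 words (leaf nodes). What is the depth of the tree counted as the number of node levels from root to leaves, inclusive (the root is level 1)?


In a balanced binary tree with n leaves the deepest leaf is ceil(log2(n)) edges below the root,
so counting node levels inclusive of root and leaves gives ceil(log2(n)) + 1 levels.
log2(57) = 5.8329
ceil(5.8329) = 6
levels = 6 + 1 = 7

7


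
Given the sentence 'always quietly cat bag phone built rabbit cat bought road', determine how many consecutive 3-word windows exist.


Word trigrams from [10] words:
  Trigram 1: (always quietly cat)
  Trigram 2: (quietly cat bag)
  Trigram 3: (cat bag phone)
  Trigram 4: (bag phone built)
  Trigram 5: (phone built rabbit)
  Trigram 6: (built rabbit cat)
  Trigram 7: (rabbit cat bought)
  Trigram 8: (cat bought road)
Total word trigrams: 10 - 2 = 8

8


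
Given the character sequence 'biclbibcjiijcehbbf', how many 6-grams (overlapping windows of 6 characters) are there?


String 'biclbibcjiijcehbbf' has length L = 18.
Number of overlapping n-grams = L - n + 1
Substituting: 18 - 6 + 1 = 13

13


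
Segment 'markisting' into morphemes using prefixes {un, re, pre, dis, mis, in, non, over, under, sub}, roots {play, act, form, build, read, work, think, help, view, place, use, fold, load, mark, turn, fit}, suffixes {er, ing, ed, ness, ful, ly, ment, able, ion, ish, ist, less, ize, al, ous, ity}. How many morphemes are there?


Segmenting 'markisting' against the inventory:
  'mark' -> root (morpheme 1)
  'ist' -> suffix (morpheme 2)
  'ing' -> suffix (morpheme 3)
Total morphemes: 3

3


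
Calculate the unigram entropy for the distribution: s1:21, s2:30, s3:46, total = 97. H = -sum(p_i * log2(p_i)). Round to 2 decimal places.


Computing entropy H = -sum(p_i * log2(p_i)):
  s1: p = 21/97 = 0.2165, -p*log2(p) = 0.4779
  s2: p = 30/97 = 0.3093, -p*log2(p) = 0.5236
  s3: p = 46/97 = 0.4742, -p*log2(p) = 0.5104
H = sum of terms = 1.5119
Rounded to 2 decimals: 1.51

1.51


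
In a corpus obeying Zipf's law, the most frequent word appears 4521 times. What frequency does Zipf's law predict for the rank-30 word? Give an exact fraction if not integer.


Zipf's law: freq(rank) = f1 / rank
f1 = 4521, rank = 30
freq = 4521 / 30
GCD(4521, 30) = 3
Simplified: 1507/10

1507/10


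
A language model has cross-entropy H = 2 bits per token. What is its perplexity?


Perplexity formula: PP = 2^H
H = 2
PP = 2^2
Steps: 2^1 = 2, 2^2 = 4
PP = 4

4


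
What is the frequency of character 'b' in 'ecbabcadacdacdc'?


Scanning 'ecbabcadacdacdc' for 'b':
  Position 2: 'b' -> MATCH (count: 1)
  Position 4: 'b' -> MATCH (count: 2)
Total occurrences of 'b': 2

2


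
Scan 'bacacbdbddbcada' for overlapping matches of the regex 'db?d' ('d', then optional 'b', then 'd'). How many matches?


Pattern: db?d means 'd', then optional 'b', then 'd'.
Scanning 'bacacbdbddbcada' position-by-position:
  Pos 0: window 'bac' -> no
  Pos 1: window 'aca' -> no
  Pos 2: window 'cac' -> no
  Pos 3: window 'acb' -> no
  Pos 4: window 'cbd' -> no
  Pos 5: window 'bdb' -> no
  Pos 6: window 'dbd' -> MATCH
  Pos 7: window 'bdd' -> no
  Pos 8: window 'ddb' -> MATCH
  Pos 9: window 'dbc' -> no
  Pos 10: window 'bca' -> no
  Pos 11: window 'cad' -> no
  Pos 12: window 'ada' -> no
  Pos 13: window 'da' -> no
  Pos 14: window 'a' -> no
Total matches: 2

2


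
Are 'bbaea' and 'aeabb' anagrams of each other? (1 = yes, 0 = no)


Sort characters of 'bbaea': 'aabbe'
Sort characters of 'aeabb': 'aabbe'
Sorted forms match -> they ARE anagrams
Result: 1

1


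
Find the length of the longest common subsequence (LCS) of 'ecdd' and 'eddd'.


DP table for LCS of 'ecdd' and 'eddd':
       e  d  d  d
    0  0  0  0  0
  e 0  1  1  1  1
  c 0  1  1  1  1
  d 0  1  2  2  2
  d 0  1  2  3  3
LCS: 'edd'
LCS length = 3

3


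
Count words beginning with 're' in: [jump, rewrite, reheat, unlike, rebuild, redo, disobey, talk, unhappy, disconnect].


Checking each word for prefix 're':
  'jump' -> no (count: 0)
  'rewrite' -> YES, starts with 're' (count: 1)
  'reheat' -> YES, starts with 're' (count: 2)
  'unlike' -> no (count: 2)
  'rebuild' -> YES, starts with 're' (count: 3)
  'redo' -> YES, starts with 're' (count: 4)
  'disobey' -> no (count: 4)
  'talk' -> no (count: 4)
  'unhappy' -> no (count: 4)
  'disconnect' -> no (count: 4)
Total with prefix 're': 4

4


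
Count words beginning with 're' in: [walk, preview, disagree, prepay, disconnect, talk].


Checking each word for prefix 're':
  'walk' -> no (count: 0)
  'preview' -> no (count: 0)
  'disagree' -> no (count: 0)
  'prepay' -> no (count: 0)
  'disconnect' -> no (count: 0)
  'talk' -> no (count: 0)
Total with prefix 're': 0

0


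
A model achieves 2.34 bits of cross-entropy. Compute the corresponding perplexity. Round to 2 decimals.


Perplexity formula: PP = 2^H
H = 2.34
PP = 2^2.34
Decompose: 2^2.34 = 2^2 * 2^0.34
2^2 = 4, 2^0.34 ~ 1.2657566
PP ~ 4 * 1.2657566 = 5.0630264
Rounded to 2 decimals: 5.06

5.06


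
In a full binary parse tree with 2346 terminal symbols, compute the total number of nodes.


Leaf nodes (terminals): 2346
Internal nodes = n - 1 = 2346 - 1 = 2345
Total = leaves + internal = 2346 + 2345 = 4691

4691


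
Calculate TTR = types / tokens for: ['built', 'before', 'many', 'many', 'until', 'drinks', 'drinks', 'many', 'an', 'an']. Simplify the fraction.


Tokens: 10
Unique types: ('an', 'before', 'built', 'drinks', 'many', 'until') = 6
TTR = 6/10
Simplify: divide both by 2 -> 3/5
TTR = 3/5

3/5


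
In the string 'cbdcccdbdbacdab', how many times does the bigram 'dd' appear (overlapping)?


Scanning 'cbdcccdbdbacdab' for bigram 'dd':
  Position 0: 'cb' -> no
  Position 1: 'bd' -> no
  Position 2: 'dc' -> no
  Position 3: 'cc' -> no
  Position 4: 'cc' -> no
  Position 5: 'cd' -> no
  Position 6: 'db' -> no
  Position 7: 'bd' -> no
  Position 8: 'db' -> no
  Position 9: 'ba' -> no
  Position 10: 'ac' -> no
  Position 11: 'cd' -> no
  Position 12: 'da' -> no
  Position 13: 'ab' -> no
Total matches: 0

0


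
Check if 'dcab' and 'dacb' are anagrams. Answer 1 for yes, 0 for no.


Sort characters of 'dcab': 'abcd'
Sort characters of 'dacb': 'abcd'
Sorted forms match -> they ARE anagrams
Result: 1

1


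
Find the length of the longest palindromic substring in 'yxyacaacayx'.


Scanning 'yxyacaacayx' for palindromic substrings.
Substring at positions 1-10: 'xyacaacayx'.
Check: reverse('xyacaacayx') = 'xyacaacayx' -> palindrome confirmed.
Neighbouring characters ('y' / '-') break symmetry, so it cannot extend further.
No longer palindromic substring exists; longest length = 10

10


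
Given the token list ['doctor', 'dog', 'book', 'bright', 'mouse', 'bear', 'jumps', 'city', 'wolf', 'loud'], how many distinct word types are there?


Listing all tokens and tracking unique types:
  Token 1: 'doctor' -> NEW (unique so far: 1)
  Token 2: 'dog' -> NEW (unique so far: 2)
  Token 3: 'book' -> NEW (unique so far: 3)
  Token 4: 'bright' -> NEW (unique so far: 4)
  Token 5: 'mouse' -> NEW (unique so far: 5)
  Token 6: 'bear' -> NEW (unique so far: 6)
  Token 7: 'jumps' -> NEW (unique so far: 7)
  Token 8: 'city' -> NEW (unique so far: 8)
  Token 9: 'wolf' -> NEW (unique so far: 9)
  Token 10: 'loud' -> NEW (unique so far: 10)
Unique types: ('bear', 'book', 'bright', 'city', 'doctor', 'dog', 'jumps', 'loud', 'mouse', 'wolf')
Vocabulary size: 10

10


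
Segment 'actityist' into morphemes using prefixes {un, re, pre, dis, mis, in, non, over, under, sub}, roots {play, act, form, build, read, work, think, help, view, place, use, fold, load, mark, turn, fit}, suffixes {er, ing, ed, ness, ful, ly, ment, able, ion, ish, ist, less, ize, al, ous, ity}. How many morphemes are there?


Segmenting 'actityist' against the inventory:
  'act' -> root (morpheme 1)
  'ity' -> suffix (morpheme 2)
  'ist' -> suffix (morpheme 3)
Total morphemes: 3

3


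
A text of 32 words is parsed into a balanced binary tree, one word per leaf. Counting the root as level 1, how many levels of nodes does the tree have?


In a balanced binary tree with n leaves the deepest leaf is ceil(log2(n)) edges below the root,
so counting node levels inclusive of root and leaves gives ceil(log2(n)) + 1 levels.
log2(32) = 5.0000
ceil(5.0000) = 5
levels = 5 + 1 = 6

6


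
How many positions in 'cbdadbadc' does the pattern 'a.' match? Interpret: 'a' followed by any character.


Pattern: a. means 'a' followed by any character.
Scanning 'cbdadbadc' position-by-position:
  Pos 0: window 'cb' -> no
  Pos 1: window 'bd' -> no
  Pos 2: window 'da' -> no
  Pos 3: window 'ad' -> MATCH
  Pos 4: window 'db' -> no
  Pos 5: window 'ba' -> no
  Pos 6: window 'ad' -> MATCH
  Pos 7: window 'dc' -> no
  Pos 8: window 'c' -> no
Total matches: 2

2


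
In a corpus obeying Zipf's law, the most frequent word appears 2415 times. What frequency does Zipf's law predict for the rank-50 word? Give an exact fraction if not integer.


Zipf's law: freq(rank) = f1 / rank
f1 = 2415, rank = 50
freq = 2415 / 50
GCD(2415, 50) = 5
Simplified: 483/10

483/10


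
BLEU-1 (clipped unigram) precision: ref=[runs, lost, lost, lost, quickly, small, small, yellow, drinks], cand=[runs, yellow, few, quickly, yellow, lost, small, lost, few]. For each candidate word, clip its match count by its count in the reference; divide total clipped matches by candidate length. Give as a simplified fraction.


Reference word counts: {'drinks': 1, 'lost': 3, 'quickly': 1, 'runs': 1, 'small': 2, 'yellow': 1}
Checking each candidate word (with clipping):
  'runs' -> in reference (ref count 1, used 1/1) -> match (matches: 1)
  'yellow' -> in reference (ref count 1, used 1/1) -> match (matches: 2)
  'few' -> not in reference -> no match (matches: 2)
  'quickly' -> in reference (ref count 1, used 1/1) -> match (matches: 3)
  'yellow' -> ref count 1 already used up (1/1) -> clipped, no match (matches: 3)
  'lost' -> in reference (ref count 3, used 1/3) -> match (matches: 4)
  'small' -> in reference (ref count 2, used 1/2) -> match (matches: 5)
  'lost' -> in reference (ref count 3, used 2/3) -> match (matches: 6)
  'few' -> not in reference -> no match (matches: 6)
Clipped matches: 6, Candidate length: 9
Precision = 6/9 = 2/3

2/3


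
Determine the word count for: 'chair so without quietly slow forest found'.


Counting words by splitting on spaces:
  Word 1: 'chair'
  Word 2: 'so'
  Word 3: 'without'
  Word 4: 'quietly'
  Word 5: 'slow'
  Word 6: 'forest'
  Word 7: 'found'
Total words: 7

7


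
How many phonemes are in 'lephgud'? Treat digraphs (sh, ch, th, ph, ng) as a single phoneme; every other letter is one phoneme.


Parsing 'lephgud' greedily, digraphs first:
  'l' -> consonant phoneme (phonemes so far: 1)
  'e' -> vowel phoneme (phonemes so far: 2)
  'ph' -> digraph (1 consonant phoneme) (phonemes so far: 3)
  'g' -> consonant phoneme (phonemes so far: 4)
  'u' -> vowel phoneme (phonemes so far: 5)
  'd' -> consonant phoneme (phonemes so far: 6)
Total phonemes: 6

6


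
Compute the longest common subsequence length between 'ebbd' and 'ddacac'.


DP table for LCS of 'ebbd' and 'ddacac':
       d  d  a  c  a  c
    0  0  0  0  0  0  0
  e 0  0  0  0  0  0  0
  b 0  0  0  0  0  0  0
  b 0  0  0  0  0  0  0
  d 0  1  1  1  1  1  1
LCS: 'd'
LCS length = 1

1


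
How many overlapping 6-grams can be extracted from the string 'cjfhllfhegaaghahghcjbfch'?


String 'cjfhllfhegaaghahghcjbfch' has length L = 24.
Number of overlapping n-grams = L - n + 1
Substituting: 24 - 6 + 1 = 19

19


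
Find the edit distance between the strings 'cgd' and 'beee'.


Building DP table for s1='cgd' (len 3) and s2='beee' (len 4):
       b  e  e  e
    0  1  2  3  4
  c 1  1  2  3  4
  g 2  2  2  3  4
  d 3  3  3  3  4
Edit distance = dp[3][4] = 4

4


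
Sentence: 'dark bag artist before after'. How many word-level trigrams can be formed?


Word trigrams from [5] words:
  Trigram 1: (dark bag artist)
  Trigram 2: (bag artist before)
  Trigram 3: (artist before after)
Total word trigrams: 5 - 2 = 3

3


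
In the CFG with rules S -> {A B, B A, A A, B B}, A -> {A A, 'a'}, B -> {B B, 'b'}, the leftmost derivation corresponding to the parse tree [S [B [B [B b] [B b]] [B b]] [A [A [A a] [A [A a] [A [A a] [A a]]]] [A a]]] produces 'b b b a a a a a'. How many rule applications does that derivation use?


Every bracketed nonterminal node [X ...] in the tree is produced by exactly one rule application.
Reading the tree off as a leftmost derivation:
  Step 1: S  =>  B A   (applied S -> B A)
  Step 2: B A  =>  B B A   (applied B -> B B)
  Step 3: B B A  =>  B B B A   (applied B -> B B)
  Step 4: B B B A  =>  b B B A   (applied B -> b)
  Step 5: b B B A  =>  b b B A   (applied B -> b)
  Step 6: b b B A  =>  b b b A   (applied B -> b)
  Step 7: b b b A  =>  b b b A A   (applied A -> A A)
  Step 8: b b b A A  =>  b b b A A A   (applied A -> A A)
  Step 9: b b b A A A  =>  b b b a A A   (applied A -> a)
  Step 10: b b b a A A  =>  b b b a A A A   (applied A -> A A)
  Step 11: b b b a A A A  =>  b b b a a A A   (applied A -> a)
  Step 12: b b b a a A A  =>  b b b a a A A A   (applied A -> A A)
  Step 13: b b b a a A A A  =>  b b b a a a A A   (applied A -> a)
  Step 14: b b b a a a A A  =>  b b b a a a a A   (applied A -> a)
  Step 15: b b b a a a a A  =>  b b b a a a a a   (applied A -> a)
Final yield: b b b a a a a a
Total rewrite steps: 15

15


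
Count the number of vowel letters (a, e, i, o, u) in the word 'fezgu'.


Scanning each character of 'fezgu':
  Position 1: 'f' -> consonant (running count: 0)
  Position 2: 'e' -> vowel (running count: 1)
  Position 3: 'z' -> consonant (running count: 1)
  Position 4: 'g' -> consonant (running count: 1)
  Position 5: 'u' -> vowel (running count: 2)
Total vowels: 2

2


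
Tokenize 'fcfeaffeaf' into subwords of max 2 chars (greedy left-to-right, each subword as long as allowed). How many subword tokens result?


'fcfeaffeaf' has 10 characters.
Chunking with max size 2:
  Chunk 1: 'fc' (positions 0-1)
  Chunk 2: 'fe' (positions 2-3)
  Chunk 3: 'af' (positions 4-5)
  Chunk 4: 'fe' (positions 6-7)
  Chunk 5: 'af' (positions 8-9)
Total chunks: ceil(10 / 2) = 5

5


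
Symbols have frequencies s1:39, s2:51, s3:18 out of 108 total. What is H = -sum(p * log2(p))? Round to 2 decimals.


Computing entropy H = -sum(p_i * log2(p_i)):
  s1: p = 39/108 = 0.3611, -p*log2(p) = 0.5306
  s2: p = 51/108 = 0.4722, -p*log2(p) = 0.5112
  s3: p = 18/108 = 0.1667, -p*log2(p) = 0.4308
H = sum of terms = 1.4726
Rounded to 2 decimals: 1.47

1.47


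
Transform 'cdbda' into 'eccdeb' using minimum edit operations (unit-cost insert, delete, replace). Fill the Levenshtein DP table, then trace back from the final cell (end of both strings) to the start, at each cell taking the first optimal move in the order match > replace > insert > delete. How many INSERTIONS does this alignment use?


Edit distance = 5. Backtracking from cell (5, 6) with preference match > replace > insert > delete,
then listing the resulting alignment 'cdbda' -> 'eccdeb' left to right:
  Step 1: insert 'e' [insertion #1]
  Step 2: keep 'c'
  Step 3: replace d->c
  Step 4: replace b->d
  Step 5: replace d->e
  Step 6: replace a->b
Total insertions: 1

1


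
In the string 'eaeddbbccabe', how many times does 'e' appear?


Scanning 'eaeddbbccabe' for 'e':
  Position 0: 'e' -> MATCH (count: 1)
  Position 2: 'e' -> MATCH (count: 2)
  Position 11: 'e' -> MATCH (count: 3)
Total occurrences of 'e': 3

3


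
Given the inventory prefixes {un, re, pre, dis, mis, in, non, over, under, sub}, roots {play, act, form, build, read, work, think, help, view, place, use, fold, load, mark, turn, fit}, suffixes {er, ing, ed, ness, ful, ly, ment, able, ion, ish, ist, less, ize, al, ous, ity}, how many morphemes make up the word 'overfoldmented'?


Segmenting 'overfoldmented' against the inventory:
  'over' -> prefix (morpheme 1)
  'fold' -> root (morpheme 2)
  'ment' -> suffix (morpheme 3)
  'ed' -> suffix (morpheme 4)
Total morphemes: 4

4


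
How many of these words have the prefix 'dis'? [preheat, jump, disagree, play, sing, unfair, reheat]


Checking each word for prefix 'dis':
  'preheat' -> no (count: 0)
  'jump' -> no (count: 0)
  'disagree' -> YES, starts with 'dis' (count: 1)
  'play' -> no (count: 1)
  'sing' -> no (count: 1)
  'unfair' -> no (count: 1)
  'reheat' -> no (count: 1)
Total with prefix 'dis': 1

1


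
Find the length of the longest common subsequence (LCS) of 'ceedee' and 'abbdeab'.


DP table for LCS of 'ceedee' and 'abbdeab':
       a  b  b  d  e  a  b
    0  0  0  0  0  0  0  0
  c 0  0  0  0  0  0  0  0
  e 0  0  0  0  0  1  1  1
  e 0  0  0  0  0  1  1  1
  d 0  0  0  0  1  1  1  1
  e 0  0  0  0  1  2  2  2
  e 0  0  0  0  1  2  2  2
LCS: 'de'
LCS length = 2

2


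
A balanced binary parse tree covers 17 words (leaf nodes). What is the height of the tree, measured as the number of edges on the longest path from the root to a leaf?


In a balanced binary tree with n leaves the deepest leaf is ceil(log2(n)) edges below the root.
log2(17) = 4.0875
ceil(4.0875) = 5
height (edges) = 5

5


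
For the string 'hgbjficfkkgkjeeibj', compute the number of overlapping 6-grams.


String 'hgbjficfkkgkjeeibj' has length L = 18.
Number of overlapping n-grams = L - n + 1
Substituting: 18 - 6 + 1 = 13

13


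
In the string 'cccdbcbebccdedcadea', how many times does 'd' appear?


Scanning 'cccdbcbebccdedcadea' for 'd':
  Position 3: 'd' -> MATCH (count: 1)
  Position 11: 'd' -> MATCH (count: 2)
  Position 13: 'd' -> MATCH (count: 3)
  Position 16: 'd' -> MATCH (count: 4)
Total occurrences of 'd': 4

4


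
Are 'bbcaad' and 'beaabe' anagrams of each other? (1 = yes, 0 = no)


Sort characters of 'bbcaad': 'aabbcd'
Sort characters of 'beaabe': 'aabbee'
Sorted forms differ -> they are NOT anagrams
Result: 0

0


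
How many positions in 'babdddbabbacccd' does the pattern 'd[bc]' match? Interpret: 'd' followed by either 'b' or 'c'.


Pattern: d[bc] means 'd' followed by either 'b' or 'c'.
Scanning 'babdddbabbacccd' position-by-position:
  Pos 0: window 'ba' -> no
  Pos 1: window 'ab' -> no
  Pos 2: window 'bd' -> no
  Pos 3: window 'dd' -> no
  Pos 4: window 'dd' -> no
  Pos 5: window 'db' -> MATCH
  Pos 6: window 'ba' -> no
  Pos 7: window 'ab' -> no
  Pos 8: window 'bb' -> no
  Pos 9: window 'ba' -> no
  Pos 10: window 'ac' -> no
  Pos 11: window 'cc' -> no
  Pos 12: window 'cc' -> no
  Pos 13: window 'cd' -> no
  Pos 14: window 'd' -> no
Total matches: 1

1


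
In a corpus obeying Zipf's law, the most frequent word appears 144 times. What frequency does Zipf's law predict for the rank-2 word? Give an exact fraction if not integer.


Zipf's law: freq(rank) = f1 / rank
f1 = 144, rank = 2
freq = 144 / 2
= 72

72


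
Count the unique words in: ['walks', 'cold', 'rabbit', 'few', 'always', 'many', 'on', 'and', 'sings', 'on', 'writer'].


Listing all tokens and tracking unique types:
  Token 1: 'walks' -> NEW (unique so far: 1)
  Token 2: 'cold' -> NEW (unique so far: 2)
  Token 3: 'rabbit' -> NEW (unique so far: 3)
  Token 4: 'few' -> NEW (unique so far: 4)
  Token 5: 'always' -> NEW (unique so far: 5)
  Token 6: 'many' -> NEW (unique so far: 6)
  Token 7: 'on' -> NEW (unique so far: 7)
  Token 8: 'and' -> NEW (unique so far: 8)
  Token 9: 'sings' -> NEW (unique so far: 9)
  Token 10: 'on' -> duplicate (unique so far: 9)
  Token 11: 'writer' -> NEW (unique so far: 10)
Unique types: ('always', 'and', 'cold', 'few', 'many', 'on', 'rabbit', 'sings', 'walks', 'writer')
Vocabulary size: 10

10


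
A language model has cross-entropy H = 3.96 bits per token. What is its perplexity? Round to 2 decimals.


Perplexity formula: PP = 2^H
H = 3.96
PP = 2^3.96
Decompose: 2^3.96 = 2^3 * 2^0.96
2^3 = 8, 2^0.96 ~ 1.9453099
PP ~ 8 * 1.9453099 = 15.5624792
Rounded to 2 decimals: 15.56

15.56


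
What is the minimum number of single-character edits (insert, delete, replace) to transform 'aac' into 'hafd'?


Building DP table for s1='aac' (len 3) and s2='hafd' (len 4):
       h  a  f  d
    0  1  2  3  4
  a 1  1  1  2  3
  a 2  2  1  2  3
  c 3  3  2  2  3
Edit distance = dp[3][4] = 3

3


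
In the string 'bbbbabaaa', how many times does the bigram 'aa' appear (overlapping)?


Scanning 'bbbbabaaa' for bigram 'aa':
  Position 0: 'bb' -> no
  Position 1: 'bb' -> no
  Position 2: 'bb' -> no
  Position 3: 'ba' -> no
  Position 4: 'ab' -> no
  Position 5: 'ba' -> no
  Position 6: 'aa' -> MATCH
  Position 7: 'aa' -> MATCH
Total matches: 2

2


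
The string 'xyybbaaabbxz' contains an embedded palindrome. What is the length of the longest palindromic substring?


Scanning 'xyybbaaabbxz' for palindromic substrings.
Substring at positions 3-9: 'bbaaabb'.
Check: reverse('bbaaabb') = 'bbaaabb' -> palindrome confirmed.
Neighbouring characters ('y' / 'x') break symmetry, so it cannot extend further.
No longer palindromic substring exists; longest length = 7

7


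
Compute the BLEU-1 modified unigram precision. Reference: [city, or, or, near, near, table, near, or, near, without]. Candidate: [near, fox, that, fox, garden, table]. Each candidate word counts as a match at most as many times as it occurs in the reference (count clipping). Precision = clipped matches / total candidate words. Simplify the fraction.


Reference word counts: {'city': 1, 'near': 4, 'or': 3, 'table': 1, 'without': 1}
Checking each candidate word (with clipping):
  'near' -> in reference (ref count 4, used 1/4) -> match (matches: 1)
  'fox' -> not in reference -> no match (matches: 1)
  'that' -> not in reference -> no match (matches: 1)
  'fox' -> not in reference -> no match (matches: 1)
  'garden' -> not in reference -> no match (matches: 1)
  'table' -> in reference (ref count 1, used 1/1) -> match (matches: 2)
Clipped matches: 2, Candidate length: 6
Precision = 2/6 = 1/3

1/3


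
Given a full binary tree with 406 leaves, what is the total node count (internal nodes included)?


Leaf nodes (terminals): 406
Internal nodes = n - 1 = 406 - 1 = 405
Total = leaves + internal = 406 + 405 = 811

811


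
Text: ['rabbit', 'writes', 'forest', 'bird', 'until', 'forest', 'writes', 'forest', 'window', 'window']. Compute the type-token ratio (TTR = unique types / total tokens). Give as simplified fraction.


Tokens: 10
Unique types: ('bird', 'forest', 'rabbit', 'until', 'window', 'writes') = 6
TTR = 6/10
Simplify: divide both by 2 -> 3/5
TTR = 3/5

3/5


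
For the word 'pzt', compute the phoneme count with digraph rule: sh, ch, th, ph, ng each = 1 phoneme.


Parsing 'pzt' greedily, digraphs first:
  'p' -> consonant phoneme (phonemes so far: 1)
  'z' -> consonant phoneme (phonemes so far: 2)
  't' -> consonant phoneme (phonemes so far: 3)
Total phonemes: 3

3


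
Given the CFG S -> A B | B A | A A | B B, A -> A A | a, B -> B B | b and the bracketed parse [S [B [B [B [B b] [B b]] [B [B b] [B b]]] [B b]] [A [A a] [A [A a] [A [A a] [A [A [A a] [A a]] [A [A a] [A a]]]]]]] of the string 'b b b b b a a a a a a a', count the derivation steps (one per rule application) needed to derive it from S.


Every bracketed nonterminal node [X ...] in the tree is produced by exactly one rule application.
Reading the tree off as a leftmost derivation:
  Step 1: S  =>  B A   (applied S -> B A)
  Step 2: B A  =>  B B A   (applied B -> B B)
  Step 3: B B A  =>  B B B A   (applied B -> B B)
  Step 4: B B B A  =>  B B B B A   (applied B -> B B)
  Step 5: B B B B A  =>  b B B B A   (applied B -> b)
  Step 6: b B B B A  =>  b b B B A   (applied B -> b)
  Step 7: b b B B A  =>  b b B B B A   (applied B -> B B)
  Step 8: b b B B B A  =>  b b b B B A   (applied B -> b)
  Step 9: b b b B B A  =>  b b b b B A   (applied B -> b)
  Step 10: b b b b B A  =>  b b b b b A   (applied B -> b)
  Step 11: b b b b b A  =>  b b b b b A A   (applied A -> A A)
  Step 12: b b b b b A A  =>  b b b b b a A   (applied A -> a)
  Step 13: b b b b b a A  =>  b b b b b a A A   (applied A -> A A)
  Step 14: b b b b b a A A  =>  b b b b b a a A   (applied A -> a)
  Step 15: b b b b b a a A  =>  b b b b b a a A A   (applied A -> A A)
  Step 16: b b b b b a a A A  =>  b b b b b a a a A   (applied A -> a)
  Step 17: b b b b b a a a A  =>  b b b b b a a a A A   (applied A -> A A)
  Step 18: b b b b b a a a A A  =>  b b b b b a a a A A A   (applied A -> A A)
  Step 19: b b b b b a a a A A A  =>  b b b b b a a a a A A   (applied A -> a)
  Step 20: b b b b b a a a a A A  =>  b b b b b a a a a a A   (applied A -> a)
  Step 21: b b b b b a a a a a A  =>  b b b b b a a a a a A A   (applied A -> A A)
  Step 22: b b b b b a a a a a A A  =>  b b b b b a a a a a a A   (applied A -> a)
  Step 23: b b b b b a a a a a a A  =>  b b b b b a a a a a a a   (applied A -> a)
Final yield: b b b b b a a a a a a a
Total rewrite steps: 23

23


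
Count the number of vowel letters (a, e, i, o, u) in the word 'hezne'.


Scanning each character of 'hezne':
  Position 1: 'h' -> consonant (running count: 0)
  Position 2: 'e' -> vowel (running count: 1)
  Position 3: 'z' -> consonant (running count: 1)
  Position 4: 'n' -> consonant (running count: 1)
  Position 5: 'e' -> vowel (running count: 2)
Total vowels: 2

2


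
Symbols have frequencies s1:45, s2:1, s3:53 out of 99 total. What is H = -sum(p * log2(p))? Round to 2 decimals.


Computing entropy H = -sum(p_i * log2(p_i)):
  s1: p = 45/99 = 0.4545, -p*log2(p) = 0.5170
  s2: p = 1/99 = 0.0101, -p*log2(p) = 0.0670
  s3: p = 53/99 = 0.5354, -p*log2(p) = 0.4826
H = sum of terms = 1.0666
Rounded to 2 decimals: 1.07

1.07


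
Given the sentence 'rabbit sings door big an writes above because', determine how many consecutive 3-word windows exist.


Word trigrams from [8] words:
  Trigram 1: (rabbit sings door)
  Trigram 2: (sings door big)
  Trigram 3: (door big an)
  Trigram 4: (big an writes)
  Trigram 5: (an writes above)
  Trigram 6: (writes above because)
Total word trigrams: 8 - 2 = 6

6


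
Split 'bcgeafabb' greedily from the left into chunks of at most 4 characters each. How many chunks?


'bcgeafabb' has 9 characters.
Chunking with max size 4:
  Chunk 1: 'bcge' (positions 0-3)
  Chunk 2: 'afab' (positions 4-7)
  Chunk 3: 'b' (positions 8-8)
Total chunks: ceil(9 / 4) = 3

3


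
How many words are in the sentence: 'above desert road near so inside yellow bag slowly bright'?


Counting words by splitting on spaces:
  Word 1: 'above'
  Word 2: 'desert'
  Word 3: 'road'
  Word 4: 'near'
  Word 5: 'so'
  Word 6: 'inside'
  Word 7: 'yellow'
  Word 8: 'bag'
  Word 9: 'slowly'
  Word 10: 'bright'
Total words: 10

10


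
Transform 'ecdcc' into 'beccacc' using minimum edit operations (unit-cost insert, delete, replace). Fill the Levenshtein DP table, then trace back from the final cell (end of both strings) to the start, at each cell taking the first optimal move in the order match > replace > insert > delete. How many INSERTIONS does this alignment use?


Edit distance = 3. Backtracking from cell (5, 7) with preference match > replace > insert > delete,
then listing the resulting alignment 'ecdcc' -> 'beccacc' left to right:
  Step 1: insert 'b' [insertion #1]
  Step 2: keep 'e'
  Step 3: insert 'c' [insertion #2]
  Step 4: keep 'c'
  Step 5: replace d->a
  Step 6: keep 'c'
  Step 7: keep 'c'
Total insertions: 2

2


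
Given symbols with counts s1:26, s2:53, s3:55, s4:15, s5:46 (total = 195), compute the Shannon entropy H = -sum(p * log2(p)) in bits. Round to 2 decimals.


Computing entropy H = -sum(p_i * log2(p_i)):
  s1: p = 26/195 = 0.1333, -p*log2(p) = 0.3876
  s2: p = 53/195 = 0.2718, -p*log2(p) = 0.5108
  s3: p = 55/195 = 0.2821, -p*log2(p) = 0.5150
  s4: p = 15/195 = 0.0769, -p*log2(p) = 0.2846
  s5: p = 46/195 = 0.2359, -p*log2(p) = 0.4916
H = sum of terms = 2.1896
Rounded to 2 decimals: 2.19

2.19


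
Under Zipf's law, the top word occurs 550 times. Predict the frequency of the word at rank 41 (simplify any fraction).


Zipf's law: freq(rank) = f1 / rank
f1 = 550, rank = 41
freq = 550 / 41
GCD(550, 41) = 1
Simplified: 550/41

550/41


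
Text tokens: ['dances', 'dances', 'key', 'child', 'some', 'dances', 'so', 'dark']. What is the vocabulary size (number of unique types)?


Listing all tokens and tracking unique types:
  Token 1: 'dances' -> NEW (unique so far: 1)
  Token 2: 'dances' -> duplicate (unique so far: 1)
  Token 3: 'key' -> NEW (unique so far: 2)
  Token 4: 'child' -> NEW (unique so far: 3)
  Token 5: 'some' -> NEW (unique so far: 4)
  Token 6: 'dances' -> duplicate (unique so far: 4)
  Token 7: 'so' -> NEW (unique so far: 5)
  Token 8: 'dark' -> NEW (unique so far: 6)
Unique types: ('child', 'dances', 'dark', 'key', 'so', 'some')
Vocabulary size: 6

6


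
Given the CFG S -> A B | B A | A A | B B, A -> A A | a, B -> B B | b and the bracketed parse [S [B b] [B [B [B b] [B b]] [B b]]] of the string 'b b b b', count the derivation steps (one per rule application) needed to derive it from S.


Every bracketed nonterminal node [X ...] in the tree is produced by exactly one rule application.
Reading the tree off as a leftmost derivation:
  Step 1: S  =>  B B   (applied S -> B B)
  Step 2: B B  =>  b B   (applied B -> b)
  Step 3: b B  =>  b B B   (applied B -> B B)
  Step 4: b B B  =>  b B B B   (applied B -> B B)
  Step 5: b B B B  =>  b b B B   (applied B -> b)
  Step 6: b b B B  =>  b b b B   (applied B -> b)
  Step 7: b b b B  =>  b b b b   (applied B -> b)
Final yield: b b b b
Total rewrite steps: 7

7


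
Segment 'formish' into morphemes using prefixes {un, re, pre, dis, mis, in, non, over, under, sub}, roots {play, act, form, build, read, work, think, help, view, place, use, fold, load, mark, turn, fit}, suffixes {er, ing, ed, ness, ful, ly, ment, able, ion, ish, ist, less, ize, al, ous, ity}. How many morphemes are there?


Segmenting 'formish' against the inventory:
  'form' -> root (morpheme 1)
  'ish' -> suffix (morpheme 2)
Total morphemes: 2

2


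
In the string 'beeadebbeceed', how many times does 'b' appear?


Scanning 'beeadebbeceed' for 'b':
  Position 0: 'b' -> MATCH (count: 1)
  Position 6: 'b' -> MATCH (count: 2)
  Position 7: 'b' -> MATCH (count: 3)
Total occurrences of 'b': 3

3


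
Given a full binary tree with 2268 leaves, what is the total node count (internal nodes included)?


Leaf nodes (terminals): 2268
Internal nodes = n - 1 = 2268 - 1 = 2267
Total = leaves + internal = 2268 + 2267 = 4535

4535


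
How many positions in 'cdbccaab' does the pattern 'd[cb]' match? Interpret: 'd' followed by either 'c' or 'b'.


Pattern: d[cb] means 'd' followed by either 'c' or 'b'.
Scanning 'cdbccaab' position-by-position:
  Pos 0: window 'cd' -> no
  Pos 1: window 'db' -> MATCH
  Pos 2: window 'bc' -> no
  Pos 3: window 'cc' -> no
  Pos 4: window 'ca' -> no
  Pos 5: window 'aa' -> no
  Pos 6: window 'ab' -> no
  Pos 7: window 'b' -> no
Total matches: 1

1
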